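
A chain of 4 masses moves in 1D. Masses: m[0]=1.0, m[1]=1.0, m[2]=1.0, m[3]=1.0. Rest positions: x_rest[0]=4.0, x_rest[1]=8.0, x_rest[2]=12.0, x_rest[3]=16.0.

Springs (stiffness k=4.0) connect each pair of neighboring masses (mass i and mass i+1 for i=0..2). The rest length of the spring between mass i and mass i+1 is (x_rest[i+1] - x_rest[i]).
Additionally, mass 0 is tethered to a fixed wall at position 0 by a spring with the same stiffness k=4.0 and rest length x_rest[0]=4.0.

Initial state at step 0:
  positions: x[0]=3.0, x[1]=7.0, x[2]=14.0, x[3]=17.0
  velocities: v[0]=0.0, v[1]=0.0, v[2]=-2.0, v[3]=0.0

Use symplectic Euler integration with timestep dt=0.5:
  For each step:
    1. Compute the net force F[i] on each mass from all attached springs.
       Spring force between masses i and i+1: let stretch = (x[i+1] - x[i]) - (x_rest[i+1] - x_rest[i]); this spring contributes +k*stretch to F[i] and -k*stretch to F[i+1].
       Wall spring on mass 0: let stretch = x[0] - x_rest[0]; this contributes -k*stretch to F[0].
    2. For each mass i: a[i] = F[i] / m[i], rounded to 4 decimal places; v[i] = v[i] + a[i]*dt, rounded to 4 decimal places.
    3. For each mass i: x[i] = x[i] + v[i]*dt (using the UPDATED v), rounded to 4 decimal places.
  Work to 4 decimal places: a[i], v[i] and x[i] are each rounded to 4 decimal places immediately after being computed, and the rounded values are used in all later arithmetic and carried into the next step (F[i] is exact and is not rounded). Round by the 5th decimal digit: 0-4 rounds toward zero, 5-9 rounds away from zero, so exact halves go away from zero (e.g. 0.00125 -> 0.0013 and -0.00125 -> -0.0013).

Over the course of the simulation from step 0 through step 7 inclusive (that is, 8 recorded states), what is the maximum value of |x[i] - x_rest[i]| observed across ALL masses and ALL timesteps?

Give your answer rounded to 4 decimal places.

Step 0: x=[3.0000 7.0000 14.0000 17.0000] v=[0.0000 0.0000 -2.0000 0.0000]
Step 1: x=[4.0000 10.0000 9.0000 18.0000] v=[2.0000 6.0000 -10.0000 2.0000]
Step 2: x=[7.0000 6.0000 14.0000 14.0000] v=[6.0000 -8.0000 10.0000 -8.0000]
Step 3: x=[2.0000 11.0000 11.0000 14.0000] v=[-10.0000 10.0000 -6.0000 0.0000]
Step 4: x=[4.0000 7.0000 11.0000 15.0000] v=[4.0000 -8.0000 0.0000 2.0000]
Step 5: x=[5.0000 4.0000 11.0000 16.0000] v=[2.0000 -6.0000 0.0000 2.0000]
Step 6: x=[0.0000 9.0000 9.0000 16.0000] v=[-10.0000 10.0000 -4.0000 0.0000]
Step 7: x=[4.0000 5.0000 14.0000 13.0000] v=[8.0000 -8.0000 10.0000 -6.0000]
Max displacement = 4.0000

Answer: 4.0000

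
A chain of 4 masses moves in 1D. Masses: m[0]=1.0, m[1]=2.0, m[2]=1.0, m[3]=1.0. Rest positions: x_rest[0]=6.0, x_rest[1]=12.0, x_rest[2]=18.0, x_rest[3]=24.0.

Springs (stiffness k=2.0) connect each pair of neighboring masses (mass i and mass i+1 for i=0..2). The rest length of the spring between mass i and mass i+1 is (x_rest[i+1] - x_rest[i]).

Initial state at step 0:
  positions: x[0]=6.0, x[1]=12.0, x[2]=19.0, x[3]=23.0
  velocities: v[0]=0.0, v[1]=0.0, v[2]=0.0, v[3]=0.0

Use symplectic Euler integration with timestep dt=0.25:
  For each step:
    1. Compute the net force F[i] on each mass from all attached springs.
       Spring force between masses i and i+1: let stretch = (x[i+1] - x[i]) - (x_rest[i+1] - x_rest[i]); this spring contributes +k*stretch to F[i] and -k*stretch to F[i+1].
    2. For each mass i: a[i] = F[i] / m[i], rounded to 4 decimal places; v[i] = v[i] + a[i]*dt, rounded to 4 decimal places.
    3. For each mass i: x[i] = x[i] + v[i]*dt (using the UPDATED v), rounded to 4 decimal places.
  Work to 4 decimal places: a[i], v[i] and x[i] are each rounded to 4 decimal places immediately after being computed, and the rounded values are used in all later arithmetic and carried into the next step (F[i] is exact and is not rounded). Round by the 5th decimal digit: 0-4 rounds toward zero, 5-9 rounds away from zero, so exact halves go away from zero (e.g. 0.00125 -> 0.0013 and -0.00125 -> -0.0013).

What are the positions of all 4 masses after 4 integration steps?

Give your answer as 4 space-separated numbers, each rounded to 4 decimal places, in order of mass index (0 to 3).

Answer: 6.0853 12.2404 16.9307 24.5036

Derivation:
Step 0: x=[6.0000 12.0000 19.0000 23.0000] v=[0.0000 0.0000 0.0000 0.0000]
Step 1: x=[6.0000 12.0625 18.6250 23.2500] v=[0.0000 0.2500 -1.5000 1.0000]
Step 2: x=[6.0078 12.1563 18.0078 23.6719] v=[0.0313 0.3750 -2.4688 1.6875]
Step 3: x=[6.0342 12.2315 17.3672 24.1358] v=[0.1056 0.3008 -2.5625 1.8555]
Step 4: x=[6.0853 12.2404 16.9307 24.5036] v=[0.2043 0.0354 -1.7461 1.4712]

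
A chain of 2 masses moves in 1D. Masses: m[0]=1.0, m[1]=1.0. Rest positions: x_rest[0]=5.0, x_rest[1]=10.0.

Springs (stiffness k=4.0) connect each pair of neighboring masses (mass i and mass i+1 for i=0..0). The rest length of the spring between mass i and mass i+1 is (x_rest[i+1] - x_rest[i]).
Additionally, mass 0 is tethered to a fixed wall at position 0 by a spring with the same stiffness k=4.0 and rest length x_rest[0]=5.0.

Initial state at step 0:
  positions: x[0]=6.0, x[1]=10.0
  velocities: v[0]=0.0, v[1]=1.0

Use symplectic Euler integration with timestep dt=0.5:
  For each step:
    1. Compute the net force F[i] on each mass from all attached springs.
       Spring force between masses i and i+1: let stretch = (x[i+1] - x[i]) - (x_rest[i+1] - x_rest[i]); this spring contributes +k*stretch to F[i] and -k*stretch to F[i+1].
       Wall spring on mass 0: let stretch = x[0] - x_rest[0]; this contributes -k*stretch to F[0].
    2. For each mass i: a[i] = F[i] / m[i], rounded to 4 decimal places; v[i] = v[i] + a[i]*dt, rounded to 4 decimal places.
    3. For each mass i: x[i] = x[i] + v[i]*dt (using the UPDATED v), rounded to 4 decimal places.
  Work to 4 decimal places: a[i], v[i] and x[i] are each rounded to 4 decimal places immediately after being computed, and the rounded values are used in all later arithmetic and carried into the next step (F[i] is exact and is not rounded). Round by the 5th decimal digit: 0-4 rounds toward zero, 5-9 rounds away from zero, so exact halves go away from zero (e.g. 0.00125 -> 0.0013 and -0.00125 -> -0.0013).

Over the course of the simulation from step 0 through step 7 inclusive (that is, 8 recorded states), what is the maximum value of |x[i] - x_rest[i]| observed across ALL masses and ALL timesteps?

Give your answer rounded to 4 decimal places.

Step 0: x=[6.0000 10.0000] v=[0.0000 1.0000]
Step 1: x=[4.0000 11.5000] v=[-4.0000 3.0000]
Step 2: x=[5.5000 10.5000] v=[3.0000 -2.0000]
Step 3: x=[6.5000 9.5000] v=[2.0000 -2.0000]
Step 4: x=[4.0000 10.5000] v=[-5.0000 2.0000]
Step 5: x=[4.0000 10.0000] v=[0.0000 -1.0000]
Step 6: x=[6.0000 8.5000] v=[4.0000 -3.0000]
Step 7: x=[4.5000 9.5000] v=[-3.0000 2.0000]
Max displacement = 1.5000

Answer: 1.5000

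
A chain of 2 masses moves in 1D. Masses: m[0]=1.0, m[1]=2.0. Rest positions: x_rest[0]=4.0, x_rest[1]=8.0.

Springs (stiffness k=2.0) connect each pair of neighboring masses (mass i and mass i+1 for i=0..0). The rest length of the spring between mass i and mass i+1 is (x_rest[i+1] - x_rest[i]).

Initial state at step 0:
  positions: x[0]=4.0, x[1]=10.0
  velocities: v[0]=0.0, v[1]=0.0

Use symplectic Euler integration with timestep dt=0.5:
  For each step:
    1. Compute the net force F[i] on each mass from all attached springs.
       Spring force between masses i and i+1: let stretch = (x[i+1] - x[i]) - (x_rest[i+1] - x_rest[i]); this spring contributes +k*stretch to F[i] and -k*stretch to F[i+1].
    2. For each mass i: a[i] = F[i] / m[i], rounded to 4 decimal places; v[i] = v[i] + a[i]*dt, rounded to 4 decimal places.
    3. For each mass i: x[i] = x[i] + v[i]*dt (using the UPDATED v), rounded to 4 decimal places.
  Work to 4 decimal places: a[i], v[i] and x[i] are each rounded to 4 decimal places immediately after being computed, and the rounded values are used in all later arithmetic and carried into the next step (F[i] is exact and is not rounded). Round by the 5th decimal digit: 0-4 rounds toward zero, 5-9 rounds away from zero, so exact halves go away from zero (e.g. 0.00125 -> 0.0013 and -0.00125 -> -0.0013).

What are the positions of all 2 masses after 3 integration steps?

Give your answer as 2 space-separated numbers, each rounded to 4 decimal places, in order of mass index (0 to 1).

Step 0: x=[4.0000 10.0000] v=[0.0000 0.0000]
Step 1: x=[5.0000 9.5000] v=[2.0000 -1.0000]
Step 2: x=[6.2500 8.8750] v=[2.5000 -1.2500]
Step 3: x=[6.8125 8.5938] v=[1.1250 -0.5625]

Answer: 6.8125 8.5938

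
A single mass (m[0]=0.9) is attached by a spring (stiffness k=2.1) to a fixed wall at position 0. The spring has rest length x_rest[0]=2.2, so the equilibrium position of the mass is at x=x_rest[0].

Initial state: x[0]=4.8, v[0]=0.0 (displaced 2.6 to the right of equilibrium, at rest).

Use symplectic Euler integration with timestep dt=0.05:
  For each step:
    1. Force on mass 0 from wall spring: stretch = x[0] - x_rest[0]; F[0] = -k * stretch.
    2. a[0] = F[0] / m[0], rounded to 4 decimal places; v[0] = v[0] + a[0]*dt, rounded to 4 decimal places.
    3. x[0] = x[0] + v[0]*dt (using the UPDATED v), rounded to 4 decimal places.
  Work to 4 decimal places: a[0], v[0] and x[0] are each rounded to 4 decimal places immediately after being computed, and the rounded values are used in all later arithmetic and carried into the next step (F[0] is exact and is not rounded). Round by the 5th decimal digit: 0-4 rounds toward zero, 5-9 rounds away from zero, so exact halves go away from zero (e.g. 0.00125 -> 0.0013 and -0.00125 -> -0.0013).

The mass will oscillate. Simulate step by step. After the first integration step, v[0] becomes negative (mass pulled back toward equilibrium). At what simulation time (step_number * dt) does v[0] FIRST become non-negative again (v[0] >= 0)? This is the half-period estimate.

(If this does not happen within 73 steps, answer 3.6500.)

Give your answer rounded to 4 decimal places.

Step 0: x=[4.8000] v=[0.0000]
Step 1: x=[4.7848] v=[-0.3033]
Step 2: x=[4.7546] v=[-0.6049]
Step 3: x=[4.7095] v=[-0.9029]
Step 4: x=[4.6497] v=[-1.1957]
Step 5: x=[4.5756] v=[-1.4815]
Step 6: x=[4.4877] v=[-1.7587]
Step 7: x=[4.3864] v=[-2.0256]
Step 8: x=[4.2724] v=[-2.2807]
Step 9: x=[4.1463] v=[-2.5225]
Step 10: x=[4.0088] v=[-2.7496]
Step 11: x=[3.8608] v=[-2.9606]
Step 12: x=[3.7031] v=[-3.1544]
Step 13: x=[3.5366] v=[-3.3298]
Step 14: x=[3.3623] v=[-3.4857]
Step 15: x=[3.1812] v=[-3.6213]
Step 16: x=[2.9944] v=[-3.7358]
Step 17: x=[2.8030] v=[-3.8285]
Step 18: x=[2.6081] v=[-3.8989]
Step 19: x=[2.4108] v=[-3.9465]
Step 20: x=[2.2122] v=[-3.9711]
Step 21: x=[2.0136] v=[-3.9725]
Step 22: x=[1.8161] v=[-3.9508]
Step 23: x=[1.6208] v=[-3.9060]
Step 24: x=[1.4289] v=[-3.8384]
Step 25: x=[1.2415] v=[-3.7484]
Step 26: x=[1.0597] v=[-3.6366]
Step 27: x=[0.8845] v=[-3.5036]
Step 28: x=[0.7170] v=[-3.3501]
Step 29: x=[0.5581] v=[-3.1771]
Step 30: x=[0.4088] v=[-2.9855]
Step 31: x=[0.2700] v=[-2.7765]
Step 32: x=[0.1424] v=[-2.5513]
Step 33: x=[0.0268] v=[-2.3112]
Step 34: x=[-0.0761] v=[-2.0577]
Step 35: x=[-0.1657] v=[-1.7922]
Step 36: x=[-0.2415] v=[-1.5162]
Step 37: x=[-0.3031] v=[-1.2314]
Step 38: x=[-0.3501] v=[-0.9394]
Step 39: x=[-0.3822] v=[-0.6419]
Step 40: x=[-0.3992] v=[-0.3406]
Step 41: x=[-0.4011] v=[-0.0374]
Step 42: x=[-0.3878] v=[0.2661]
First v>=0 after going negative at step 42, time=2.1000

Answer: 2.1000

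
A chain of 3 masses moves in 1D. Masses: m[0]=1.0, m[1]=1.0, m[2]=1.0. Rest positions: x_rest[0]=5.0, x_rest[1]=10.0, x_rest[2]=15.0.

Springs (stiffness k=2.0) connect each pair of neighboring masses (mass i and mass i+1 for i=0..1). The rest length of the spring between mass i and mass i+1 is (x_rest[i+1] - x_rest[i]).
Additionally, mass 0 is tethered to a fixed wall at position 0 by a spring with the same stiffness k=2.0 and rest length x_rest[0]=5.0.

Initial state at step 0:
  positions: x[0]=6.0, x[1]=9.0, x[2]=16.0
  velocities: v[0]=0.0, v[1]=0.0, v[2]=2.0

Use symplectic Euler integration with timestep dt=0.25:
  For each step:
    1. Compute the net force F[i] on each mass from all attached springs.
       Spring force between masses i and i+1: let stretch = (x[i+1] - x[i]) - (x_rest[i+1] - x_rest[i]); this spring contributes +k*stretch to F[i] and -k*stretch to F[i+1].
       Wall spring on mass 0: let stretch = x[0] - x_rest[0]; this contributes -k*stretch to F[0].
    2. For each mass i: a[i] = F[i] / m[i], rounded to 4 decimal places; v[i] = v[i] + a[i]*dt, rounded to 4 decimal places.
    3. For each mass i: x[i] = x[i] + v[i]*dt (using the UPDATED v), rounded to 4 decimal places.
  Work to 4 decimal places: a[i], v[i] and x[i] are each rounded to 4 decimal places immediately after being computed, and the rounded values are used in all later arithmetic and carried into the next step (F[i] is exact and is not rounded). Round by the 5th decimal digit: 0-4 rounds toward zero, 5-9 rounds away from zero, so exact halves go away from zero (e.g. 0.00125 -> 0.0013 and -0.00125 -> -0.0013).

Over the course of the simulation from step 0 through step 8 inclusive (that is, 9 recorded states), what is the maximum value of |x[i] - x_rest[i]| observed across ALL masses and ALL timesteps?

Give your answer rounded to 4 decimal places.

Answer: 2.2270

Derivation:
Step 0: x=[6.0000 9.0000 16.0000] v=[0.0000 0.0000 2.0000]
Step 1: x=[5.6250 9.5000 16.2500] v=[-1.5000 2.0000 1.0000]
Step 2: x=[5.0313 10.3594 16.2813] v=[-2.3750 3.4375 0.1250]
Step 3: x=[4.4747 11.2930 16.1973] v=[-2.2266 3.7344 -0.3360]
Step 4: x=[4.2110 11.9874 16.1253] v=[-1.0548 2.7774 -0.2882]
Step 5: x=[4.3930 12.2270 16.1610] v=[0.7279 0.9582 0.1429]
Step 6: x=[5.0051 11.9791 16.3300] v=[2.4484 -0.9918 0.6759]
Step 7: x=[5.8633 11.4033 16.5801] v=[3.4329 -2.3034 1.0005]
Step 8: x=[6.6811 10.7821 16.8081] v=[3.2713 -2.4850 0.9121]
Max displacement = 2.2270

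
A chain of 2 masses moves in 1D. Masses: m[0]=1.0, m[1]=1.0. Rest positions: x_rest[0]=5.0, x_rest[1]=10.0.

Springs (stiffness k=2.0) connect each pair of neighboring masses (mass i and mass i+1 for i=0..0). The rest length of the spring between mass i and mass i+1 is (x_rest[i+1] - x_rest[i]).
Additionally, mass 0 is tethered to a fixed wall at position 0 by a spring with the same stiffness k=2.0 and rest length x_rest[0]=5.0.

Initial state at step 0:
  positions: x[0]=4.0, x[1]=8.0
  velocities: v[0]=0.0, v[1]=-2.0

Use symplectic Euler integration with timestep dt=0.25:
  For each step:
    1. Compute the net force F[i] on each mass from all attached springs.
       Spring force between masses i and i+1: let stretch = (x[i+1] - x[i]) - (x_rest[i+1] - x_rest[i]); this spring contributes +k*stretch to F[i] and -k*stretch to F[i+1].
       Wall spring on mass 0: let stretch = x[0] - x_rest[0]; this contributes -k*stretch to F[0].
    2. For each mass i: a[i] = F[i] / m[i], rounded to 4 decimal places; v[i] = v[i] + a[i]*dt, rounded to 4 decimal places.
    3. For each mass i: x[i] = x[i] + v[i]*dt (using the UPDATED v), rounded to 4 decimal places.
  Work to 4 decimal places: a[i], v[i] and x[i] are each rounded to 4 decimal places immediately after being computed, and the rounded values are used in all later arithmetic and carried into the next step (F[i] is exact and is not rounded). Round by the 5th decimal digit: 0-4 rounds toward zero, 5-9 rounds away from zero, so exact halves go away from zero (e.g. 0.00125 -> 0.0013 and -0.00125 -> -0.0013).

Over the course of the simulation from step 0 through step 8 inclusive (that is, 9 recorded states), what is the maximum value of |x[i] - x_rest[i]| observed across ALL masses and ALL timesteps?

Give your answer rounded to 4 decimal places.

Answer: 2.5898

Derivation:
Step 0: x=[4.0000 8.0000] v=[0.0000 -2.0000]
Step 1: x=[4.0000 7.6250] v=[0.0000 -1.5000]
Step 2: x=[3.9531 7.4219] v=[-0.1875 -0.8125]
Step 3: x=[3.8457 7.4102] v=[-0.4297 -0.0469]
Step 4: x=[3.7031 7.5779] v=[-0.5703 0.6709]
Step 5: x=[3.5820 7.8863] v=[-0.4845 1.2335]
Step 6: x=[3.5512 8.2817] v=[-0.1234 1.5814]
Step 7: x=[3.6678 8.7108] v=[0.4663 1.7162]
Step 8: x=[3.9563 9.1345] v=[1.1539 1.6947]
Max displacement = 2.5898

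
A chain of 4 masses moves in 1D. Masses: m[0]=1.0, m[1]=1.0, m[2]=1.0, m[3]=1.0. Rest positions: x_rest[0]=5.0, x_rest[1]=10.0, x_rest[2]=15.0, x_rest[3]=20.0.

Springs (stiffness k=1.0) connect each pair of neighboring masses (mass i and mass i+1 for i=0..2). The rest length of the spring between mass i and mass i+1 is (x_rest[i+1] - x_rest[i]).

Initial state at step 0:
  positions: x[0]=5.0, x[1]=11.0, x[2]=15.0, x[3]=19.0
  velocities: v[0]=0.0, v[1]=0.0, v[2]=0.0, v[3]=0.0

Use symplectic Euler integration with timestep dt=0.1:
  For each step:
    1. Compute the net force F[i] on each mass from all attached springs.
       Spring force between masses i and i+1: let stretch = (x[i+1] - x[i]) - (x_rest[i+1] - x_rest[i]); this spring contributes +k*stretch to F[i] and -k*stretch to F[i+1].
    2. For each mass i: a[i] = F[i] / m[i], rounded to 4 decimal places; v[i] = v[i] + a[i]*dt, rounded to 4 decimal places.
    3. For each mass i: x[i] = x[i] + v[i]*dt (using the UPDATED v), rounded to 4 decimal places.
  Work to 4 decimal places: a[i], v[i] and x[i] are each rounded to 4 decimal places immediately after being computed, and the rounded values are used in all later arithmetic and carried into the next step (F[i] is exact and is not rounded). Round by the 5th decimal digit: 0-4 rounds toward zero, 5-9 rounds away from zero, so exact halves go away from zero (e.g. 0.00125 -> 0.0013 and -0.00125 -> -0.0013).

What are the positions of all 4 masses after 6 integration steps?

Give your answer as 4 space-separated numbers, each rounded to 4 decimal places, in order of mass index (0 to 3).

Step 0: x=[5.0000 11.0000 15.0000 19.0000] v=[0.0000 0.0000 0.0000 0.0000]
Step 1: x=[5.0100 10.9800 15.0000 19.0100] v=[0.1000 -0.2000 0.0000 0.1000]
Step 2: x=[5.0297 10.9405 14.9999 19.0299] v=[0.1970 -0.3950 -0.0010 0.1990]
Step 3: x=[5.0585 10.8825 14.9995 19.0595] v=[0.2881 -0.5801 -0.0039 0.2960]
Step 4: x=[5.0956 10.8074 14.9985 19.0985] v=[0.3705 -0.7508 -0.0096 0.3900]
Step 5: x=[5.1398 10.7171 14.9966 19.1465] v=[0.4417 -0.9029 -0.0187 0.4800]
Step 6: x=[5.1897 10.6138 14.9934 19.2030] v=[0.4994 -1.0327 -0.0317 0.5650]

Answer: 5.1897 10.6138 14.9934 19.2030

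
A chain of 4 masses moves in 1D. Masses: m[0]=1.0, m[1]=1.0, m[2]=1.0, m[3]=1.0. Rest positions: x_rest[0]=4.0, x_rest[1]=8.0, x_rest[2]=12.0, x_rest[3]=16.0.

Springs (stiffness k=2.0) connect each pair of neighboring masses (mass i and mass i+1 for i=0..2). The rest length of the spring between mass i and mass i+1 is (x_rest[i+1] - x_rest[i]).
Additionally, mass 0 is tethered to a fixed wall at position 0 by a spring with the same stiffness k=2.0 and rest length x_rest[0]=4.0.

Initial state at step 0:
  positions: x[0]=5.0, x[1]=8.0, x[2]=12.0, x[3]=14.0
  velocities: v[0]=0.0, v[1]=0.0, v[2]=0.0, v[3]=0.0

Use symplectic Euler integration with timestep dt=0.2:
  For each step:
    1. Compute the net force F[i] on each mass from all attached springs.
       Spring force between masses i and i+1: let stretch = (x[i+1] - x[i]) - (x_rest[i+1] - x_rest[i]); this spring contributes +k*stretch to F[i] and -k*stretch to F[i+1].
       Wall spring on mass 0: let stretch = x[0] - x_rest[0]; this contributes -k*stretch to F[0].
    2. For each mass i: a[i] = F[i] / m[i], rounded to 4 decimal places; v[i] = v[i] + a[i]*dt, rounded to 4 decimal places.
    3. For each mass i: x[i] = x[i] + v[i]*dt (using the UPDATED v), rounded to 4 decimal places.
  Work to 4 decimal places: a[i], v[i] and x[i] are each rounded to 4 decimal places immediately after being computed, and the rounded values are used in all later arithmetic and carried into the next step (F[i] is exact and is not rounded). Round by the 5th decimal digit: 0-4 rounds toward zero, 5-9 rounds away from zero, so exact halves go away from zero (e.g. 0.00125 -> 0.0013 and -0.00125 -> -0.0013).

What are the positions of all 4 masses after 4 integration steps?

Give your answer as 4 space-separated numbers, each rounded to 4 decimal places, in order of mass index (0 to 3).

Answer: 3.8249 8.3064 10.9894 15.2540

Derivation:
Step 0: x=[5.0000 8.0000 12.0000 14.0000] v=[0.0000 0.0000 0.0000 0.0000]
Step 1: x=[4.8400 8.0800 11.8400 14.1600] v=[-0.8000 0.4000 -0.8000 0.8000]
Step 2: x=[4.5520 8.2016 11.5648 14.4544] v=[-1.4400 0.6080 -1.3760 1.4720]
Step 3: x=[4.1918 8.3003 11.2517 14.8376] v=[-1.8010 0.4934 -1.5654 1.9162]
Step 4: x=[3.8249 8.3064 10.9894 15.2540] v=[-1.8343 0.0306 -1.3116 2.0818]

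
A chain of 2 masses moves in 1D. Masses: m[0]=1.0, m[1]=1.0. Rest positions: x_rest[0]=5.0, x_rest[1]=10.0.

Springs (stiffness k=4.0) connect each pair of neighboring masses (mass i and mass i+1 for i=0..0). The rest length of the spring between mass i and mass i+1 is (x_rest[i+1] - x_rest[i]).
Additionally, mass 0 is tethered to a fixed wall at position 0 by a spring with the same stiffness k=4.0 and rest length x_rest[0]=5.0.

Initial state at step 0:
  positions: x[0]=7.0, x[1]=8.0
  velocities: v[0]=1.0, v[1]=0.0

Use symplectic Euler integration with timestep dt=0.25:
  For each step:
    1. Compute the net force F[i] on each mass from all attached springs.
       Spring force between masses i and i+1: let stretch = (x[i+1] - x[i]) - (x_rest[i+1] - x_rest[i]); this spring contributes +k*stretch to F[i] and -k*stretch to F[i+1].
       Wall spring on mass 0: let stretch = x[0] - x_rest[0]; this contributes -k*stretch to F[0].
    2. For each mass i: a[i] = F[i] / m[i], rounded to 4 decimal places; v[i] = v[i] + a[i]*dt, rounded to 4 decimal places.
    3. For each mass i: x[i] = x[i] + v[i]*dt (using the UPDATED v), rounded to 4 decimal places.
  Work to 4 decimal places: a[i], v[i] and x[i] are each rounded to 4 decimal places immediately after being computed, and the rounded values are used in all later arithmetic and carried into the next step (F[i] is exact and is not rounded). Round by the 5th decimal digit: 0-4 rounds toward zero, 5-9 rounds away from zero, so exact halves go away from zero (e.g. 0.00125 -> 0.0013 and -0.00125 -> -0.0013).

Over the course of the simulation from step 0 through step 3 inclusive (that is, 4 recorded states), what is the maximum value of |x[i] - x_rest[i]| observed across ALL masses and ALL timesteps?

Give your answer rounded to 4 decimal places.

Step 0: x=[7.0000 8.0000] v=[1.0000 0.0000]
Step 1: x=[5.7500 9.0000] v=[-5.0000 4.0000]
Step 2: x=[3.8750 10.4375] v=[-7.5000 5.7500]
Step 3: x=[2.6719 11.4844] v=[-4.8125 4.1875]
Max displacement = 2.3281

Answer: 2.3281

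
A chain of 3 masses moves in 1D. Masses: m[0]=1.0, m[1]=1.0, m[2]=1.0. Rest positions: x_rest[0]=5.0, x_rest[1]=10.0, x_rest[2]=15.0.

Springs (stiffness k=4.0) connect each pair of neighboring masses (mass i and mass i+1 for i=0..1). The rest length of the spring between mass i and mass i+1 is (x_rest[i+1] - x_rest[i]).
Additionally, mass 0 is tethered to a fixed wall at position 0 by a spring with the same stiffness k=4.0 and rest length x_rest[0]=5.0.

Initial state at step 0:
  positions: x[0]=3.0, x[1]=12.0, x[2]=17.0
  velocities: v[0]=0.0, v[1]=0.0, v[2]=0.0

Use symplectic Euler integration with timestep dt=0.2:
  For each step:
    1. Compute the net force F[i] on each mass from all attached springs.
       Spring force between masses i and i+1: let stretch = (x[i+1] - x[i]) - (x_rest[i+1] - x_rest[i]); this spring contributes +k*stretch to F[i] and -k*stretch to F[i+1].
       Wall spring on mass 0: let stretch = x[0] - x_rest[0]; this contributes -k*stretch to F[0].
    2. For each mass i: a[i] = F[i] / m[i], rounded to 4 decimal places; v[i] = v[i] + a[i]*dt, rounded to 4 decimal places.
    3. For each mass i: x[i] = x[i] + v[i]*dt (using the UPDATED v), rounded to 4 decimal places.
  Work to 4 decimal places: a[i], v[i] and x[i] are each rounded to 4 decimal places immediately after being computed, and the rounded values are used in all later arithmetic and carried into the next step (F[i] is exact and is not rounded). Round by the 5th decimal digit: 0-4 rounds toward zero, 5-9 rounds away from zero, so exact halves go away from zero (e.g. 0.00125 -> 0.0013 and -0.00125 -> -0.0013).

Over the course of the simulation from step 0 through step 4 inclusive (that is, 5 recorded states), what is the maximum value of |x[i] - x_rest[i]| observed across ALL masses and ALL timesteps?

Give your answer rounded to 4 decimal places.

Step 0: x=[3.0000 12.0000 17.0000] v=[0.0000 0.0000 0.0000]
Step 1: x=[3.9600 11.3600 17.0000] v=[4.8000 -3.2000 0.0000]
Step 2: x=[5.4704 10.4384 16.8976] v=[7.5520 -4.6080 -0.5120]
Step 3: x=[6.9004 9.7554 16.5617] v=[7.1501 -3.4150 -1.6794]
Step 4: x=[7.6832 9.7046 15.9368] v=[3.9138 -0.2540 -3.1244]
Max displacement = 2.6832

Answer: 2.6832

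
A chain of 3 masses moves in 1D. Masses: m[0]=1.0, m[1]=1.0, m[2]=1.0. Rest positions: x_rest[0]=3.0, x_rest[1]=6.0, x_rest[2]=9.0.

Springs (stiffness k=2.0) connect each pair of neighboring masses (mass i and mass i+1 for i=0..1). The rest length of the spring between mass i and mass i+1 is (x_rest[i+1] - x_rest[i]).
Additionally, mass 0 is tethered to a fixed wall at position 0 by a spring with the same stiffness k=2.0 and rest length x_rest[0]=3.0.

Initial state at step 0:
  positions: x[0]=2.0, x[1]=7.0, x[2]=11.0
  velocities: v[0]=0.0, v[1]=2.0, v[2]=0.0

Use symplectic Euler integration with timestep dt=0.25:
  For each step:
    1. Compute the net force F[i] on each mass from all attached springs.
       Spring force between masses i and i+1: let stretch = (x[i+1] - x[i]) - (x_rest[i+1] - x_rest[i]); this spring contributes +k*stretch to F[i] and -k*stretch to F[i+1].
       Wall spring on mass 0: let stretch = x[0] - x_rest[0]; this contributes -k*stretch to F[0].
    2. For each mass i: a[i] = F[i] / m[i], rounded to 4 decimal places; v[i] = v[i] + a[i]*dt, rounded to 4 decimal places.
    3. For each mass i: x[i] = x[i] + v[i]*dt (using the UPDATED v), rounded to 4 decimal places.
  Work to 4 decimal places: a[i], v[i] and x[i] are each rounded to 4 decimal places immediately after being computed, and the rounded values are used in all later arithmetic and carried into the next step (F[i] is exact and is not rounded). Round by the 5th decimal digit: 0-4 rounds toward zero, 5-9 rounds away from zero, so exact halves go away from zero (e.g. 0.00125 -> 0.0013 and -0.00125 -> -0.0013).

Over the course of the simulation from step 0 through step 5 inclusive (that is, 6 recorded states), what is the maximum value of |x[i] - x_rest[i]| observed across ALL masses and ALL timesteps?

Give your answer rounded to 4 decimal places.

Answer: 2.3713

Derivation:
Step 0: x=[2.0000 7.0000 11.0000] v=[0.0000 2.0000 0.0000]
Step 1: x=[2.3750 7.3750 10.8750] v=[1.5000 1.5000 -0.5000]
Step 2: x=[3.0781 7.5625 10.6875] v=[2.8125 0.7500 -0.7500]
Step 3: x=[3.9570 7.5801 10.4844] v=[3.5157 0.0703 -0.8125]
Step 4: x=[4.7942 7.5078 10.2932] v=[3.3488 -0.2891 -0.7647]
Step 5: x=[5.3713 7.4445 10.1289] v=[2.3085 -0.2532 -0.6574]
Max displacement = 2.3713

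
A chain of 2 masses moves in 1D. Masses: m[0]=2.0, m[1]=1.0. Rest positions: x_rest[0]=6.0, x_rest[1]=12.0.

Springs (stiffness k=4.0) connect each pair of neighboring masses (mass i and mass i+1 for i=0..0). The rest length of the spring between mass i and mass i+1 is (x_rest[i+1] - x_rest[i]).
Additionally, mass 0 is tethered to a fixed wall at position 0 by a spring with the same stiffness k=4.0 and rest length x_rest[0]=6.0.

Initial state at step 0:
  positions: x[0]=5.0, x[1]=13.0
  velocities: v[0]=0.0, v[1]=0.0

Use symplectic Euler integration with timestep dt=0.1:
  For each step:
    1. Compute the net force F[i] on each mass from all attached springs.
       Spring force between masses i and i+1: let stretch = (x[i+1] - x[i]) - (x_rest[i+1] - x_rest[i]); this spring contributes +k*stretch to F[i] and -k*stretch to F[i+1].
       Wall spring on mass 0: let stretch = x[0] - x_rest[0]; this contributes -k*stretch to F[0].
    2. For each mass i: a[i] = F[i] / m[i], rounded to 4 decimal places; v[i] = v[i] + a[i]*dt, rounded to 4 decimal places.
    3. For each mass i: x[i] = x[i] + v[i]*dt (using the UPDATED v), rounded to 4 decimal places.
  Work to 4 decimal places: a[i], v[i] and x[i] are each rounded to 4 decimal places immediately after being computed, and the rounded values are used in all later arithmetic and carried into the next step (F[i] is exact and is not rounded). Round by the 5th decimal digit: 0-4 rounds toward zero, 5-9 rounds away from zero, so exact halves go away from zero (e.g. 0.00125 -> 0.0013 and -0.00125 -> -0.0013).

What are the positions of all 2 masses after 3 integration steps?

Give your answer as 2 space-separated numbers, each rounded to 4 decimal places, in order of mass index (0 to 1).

Answer: 5.3403 12.5476

Derivation:
Step 0: x=[5.0000 13.0000] v=[0.0000 0.0000]
Step 1: x=[5.0600 12.9200] v=[0.6000 -0.8000]
Step 2: x=[5.1760 12.7656] v=[1.1600 -1.5440]
Step 3: x=[5.3403 12.5476] v=[1.6427 -2.1798]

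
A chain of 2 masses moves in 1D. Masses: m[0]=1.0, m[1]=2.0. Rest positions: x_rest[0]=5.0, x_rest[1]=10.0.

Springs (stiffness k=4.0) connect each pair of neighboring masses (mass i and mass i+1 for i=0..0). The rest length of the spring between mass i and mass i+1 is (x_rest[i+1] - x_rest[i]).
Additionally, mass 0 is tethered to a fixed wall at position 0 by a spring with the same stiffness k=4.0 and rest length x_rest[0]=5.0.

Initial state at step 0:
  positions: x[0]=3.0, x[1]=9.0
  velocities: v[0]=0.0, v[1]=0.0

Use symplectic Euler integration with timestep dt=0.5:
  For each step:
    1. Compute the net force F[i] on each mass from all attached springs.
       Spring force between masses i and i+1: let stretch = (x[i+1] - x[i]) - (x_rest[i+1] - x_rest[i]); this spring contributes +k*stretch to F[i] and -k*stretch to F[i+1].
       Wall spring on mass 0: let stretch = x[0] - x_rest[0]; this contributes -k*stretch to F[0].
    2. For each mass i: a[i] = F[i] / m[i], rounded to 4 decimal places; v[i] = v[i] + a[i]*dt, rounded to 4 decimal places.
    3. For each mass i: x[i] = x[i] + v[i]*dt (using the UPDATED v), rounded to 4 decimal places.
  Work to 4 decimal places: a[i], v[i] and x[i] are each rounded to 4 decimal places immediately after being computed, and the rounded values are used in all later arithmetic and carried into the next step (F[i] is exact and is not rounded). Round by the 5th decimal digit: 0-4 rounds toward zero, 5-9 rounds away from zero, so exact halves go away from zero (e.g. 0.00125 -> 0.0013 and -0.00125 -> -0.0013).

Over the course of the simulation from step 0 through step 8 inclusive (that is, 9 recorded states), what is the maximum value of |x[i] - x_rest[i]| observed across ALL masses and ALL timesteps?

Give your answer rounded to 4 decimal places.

Answer: 2.5625

Derivation:
Step 0: x=[3.0000 9.0000] v=[0.0000 0.0000]
Step 1: x=[6.0000 8.5000] v=[6.0000 -1.0000]
Step 2: x=[5.5000 9.2500] v=[-1.0000 1.5000]
Step 3: x=[3.2500 10.6250] v=[-4.5000 2.7500]
Step 4: x=[5.1250 10.8125] v=[3.7500 0.3750]
Step 5: x=[7.5625 10.6563] v=[4.8750 -0.3125]
Step 6: x=[5.5313 11.4532] v=[-4.0624 1.5937]
Step 7: x=[3.8907 11.7891] v=[-3.2812 0.6718]
Step 8: x=[6.2578 10.6758] v=[4.7342 -2.2266]
Max displacement = 2.5625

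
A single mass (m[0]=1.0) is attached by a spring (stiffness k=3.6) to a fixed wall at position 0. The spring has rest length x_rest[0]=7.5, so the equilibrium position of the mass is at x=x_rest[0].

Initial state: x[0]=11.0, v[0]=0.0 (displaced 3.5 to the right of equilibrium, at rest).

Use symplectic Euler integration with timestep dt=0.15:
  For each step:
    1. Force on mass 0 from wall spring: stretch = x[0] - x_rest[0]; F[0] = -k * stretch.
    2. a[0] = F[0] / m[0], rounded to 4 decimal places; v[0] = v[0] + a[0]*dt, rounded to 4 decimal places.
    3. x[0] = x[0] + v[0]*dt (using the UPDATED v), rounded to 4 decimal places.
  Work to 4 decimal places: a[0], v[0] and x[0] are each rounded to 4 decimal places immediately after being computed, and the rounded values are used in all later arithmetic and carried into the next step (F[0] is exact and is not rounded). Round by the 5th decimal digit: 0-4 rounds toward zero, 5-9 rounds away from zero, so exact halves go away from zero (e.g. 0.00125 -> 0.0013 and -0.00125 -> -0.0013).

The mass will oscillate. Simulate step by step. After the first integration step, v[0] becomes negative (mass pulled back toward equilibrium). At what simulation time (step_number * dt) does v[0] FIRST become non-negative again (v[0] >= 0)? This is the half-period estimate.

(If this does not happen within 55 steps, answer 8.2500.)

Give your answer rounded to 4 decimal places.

Step 0: x=[11.0000] v=[0.0000]
Step 1: x=[10.7165] v=[-1.8900]
Step 2: x=[10.1725] v=[-3.6269]
Step 3: x=[9.4120] v=[-5.0701]
Step 4: x=[8.4966] v=[-6.1026]
Step 5: x=[7.5005] v=[-6.6408]
Step 6: x=[6.5043] v=[-6.6411]
Step 7: x=[5.5888] v=[-6.1034]
Step 8: x=[4.8281] v=[-5.0714]
Step 9: x=[4.2838] v=[-3.6286]
Step 10: x=[4.0000] v=[-1.8919]
Step 11: x=[3.9997] v=[-0.0019]
Step 12: x=[4.2829] v=[1.8883]
First v>=0 after going negative at step 12, time=1.8000

Answer: 1.8000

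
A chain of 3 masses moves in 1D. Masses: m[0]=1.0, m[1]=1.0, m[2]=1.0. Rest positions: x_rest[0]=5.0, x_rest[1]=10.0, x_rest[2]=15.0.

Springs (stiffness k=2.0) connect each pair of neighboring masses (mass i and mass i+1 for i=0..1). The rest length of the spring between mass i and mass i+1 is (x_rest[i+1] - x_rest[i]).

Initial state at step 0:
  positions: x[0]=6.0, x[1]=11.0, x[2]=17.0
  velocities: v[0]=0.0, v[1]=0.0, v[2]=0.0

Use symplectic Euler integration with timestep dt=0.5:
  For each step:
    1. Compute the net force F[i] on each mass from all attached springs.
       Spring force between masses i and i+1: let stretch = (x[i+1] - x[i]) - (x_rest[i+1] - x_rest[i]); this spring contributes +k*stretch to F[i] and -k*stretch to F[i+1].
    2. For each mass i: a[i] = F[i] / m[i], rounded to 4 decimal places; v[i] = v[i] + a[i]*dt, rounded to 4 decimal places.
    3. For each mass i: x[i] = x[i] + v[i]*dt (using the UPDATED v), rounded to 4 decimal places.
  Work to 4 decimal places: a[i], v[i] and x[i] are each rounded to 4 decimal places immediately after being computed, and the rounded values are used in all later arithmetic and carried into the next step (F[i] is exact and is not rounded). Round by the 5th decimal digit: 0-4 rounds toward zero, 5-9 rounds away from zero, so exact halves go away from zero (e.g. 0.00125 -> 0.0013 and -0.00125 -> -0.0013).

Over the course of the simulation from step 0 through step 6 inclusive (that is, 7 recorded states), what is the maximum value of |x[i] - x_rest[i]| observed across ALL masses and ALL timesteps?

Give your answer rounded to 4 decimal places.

Answer: 2.0625

Derivation:
Step 0: x=[6.0000 11.0000 17.0000] v=[0.0000 0.0000 0.0000]
Step 1: x=[6.0000 11.5000 16.5000] v=[0.0000 1.0000 -1.0000]
Step 2: x=[6.2500 11.7500 16.0000] v=[0.5000 0.5000 -1.0000]
Step 3: x=[6.7500 11.3750 15.8750] v=[1.0000 -0.7500 -0.2500]
Step 4: x=[7.0625 10.9375 16.0000] v=[0.6250 -0.8750 0.2500]
Step 5: x=[6.8125 11.0938 16.0938] v=[-0.5000 0.3125 0.1875]
Step 6: x=[6.2032 11.6094 16.1876] v=[-1.2187 1.0312 0.1875]
Max displacement = 2.0625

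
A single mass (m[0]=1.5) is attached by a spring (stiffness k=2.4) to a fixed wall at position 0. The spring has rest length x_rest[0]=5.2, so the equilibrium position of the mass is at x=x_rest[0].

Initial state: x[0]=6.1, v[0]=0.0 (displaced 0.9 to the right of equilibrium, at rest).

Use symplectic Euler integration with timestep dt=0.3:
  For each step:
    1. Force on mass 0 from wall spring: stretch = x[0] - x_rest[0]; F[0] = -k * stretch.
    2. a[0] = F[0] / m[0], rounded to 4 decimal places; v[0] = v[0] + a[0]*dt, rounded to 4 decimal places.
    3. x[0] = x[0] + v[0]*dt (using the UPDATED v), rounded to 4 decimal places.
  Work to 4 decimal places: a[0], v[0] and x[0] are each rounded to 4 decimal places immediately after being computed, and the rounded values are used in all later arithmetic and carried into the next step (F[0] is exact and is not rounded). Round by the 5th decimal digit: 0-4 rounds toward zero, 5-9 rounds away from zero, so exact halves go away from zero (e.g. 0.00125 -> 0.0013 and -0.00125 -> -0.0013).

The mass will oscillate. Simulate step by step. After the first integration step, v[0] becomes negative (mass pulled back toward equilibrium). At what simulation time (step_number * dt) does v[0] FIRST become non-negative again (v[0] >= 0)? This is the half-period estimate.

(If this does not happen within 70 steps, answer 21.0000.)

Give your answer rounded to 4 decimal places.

Answer: 2.7000

Derivation:
Step 0: x=[6.1000] v=[0.0000]
Step 1: x=[5.9704] v=[-0.4320]
Step 2: x=[5.7299] v=[-0.8018]
Step 3: x=[5.4131] v=[-1.0561]
Step 4: x=[5.0656] v=[-1.1584]
Step 5: x=[4.7374] v=[-1.0939]
Step 6: x=[4.4759] v=[-0.8718]
Step 7: x=[4.3186] v=[-0.5242]
Step 8: x=[4.2883] v=[-0.1011]
Step 9: x=[4.3893] v=[0.3365]
First v>=0 after going negative at step 9, time=2.7000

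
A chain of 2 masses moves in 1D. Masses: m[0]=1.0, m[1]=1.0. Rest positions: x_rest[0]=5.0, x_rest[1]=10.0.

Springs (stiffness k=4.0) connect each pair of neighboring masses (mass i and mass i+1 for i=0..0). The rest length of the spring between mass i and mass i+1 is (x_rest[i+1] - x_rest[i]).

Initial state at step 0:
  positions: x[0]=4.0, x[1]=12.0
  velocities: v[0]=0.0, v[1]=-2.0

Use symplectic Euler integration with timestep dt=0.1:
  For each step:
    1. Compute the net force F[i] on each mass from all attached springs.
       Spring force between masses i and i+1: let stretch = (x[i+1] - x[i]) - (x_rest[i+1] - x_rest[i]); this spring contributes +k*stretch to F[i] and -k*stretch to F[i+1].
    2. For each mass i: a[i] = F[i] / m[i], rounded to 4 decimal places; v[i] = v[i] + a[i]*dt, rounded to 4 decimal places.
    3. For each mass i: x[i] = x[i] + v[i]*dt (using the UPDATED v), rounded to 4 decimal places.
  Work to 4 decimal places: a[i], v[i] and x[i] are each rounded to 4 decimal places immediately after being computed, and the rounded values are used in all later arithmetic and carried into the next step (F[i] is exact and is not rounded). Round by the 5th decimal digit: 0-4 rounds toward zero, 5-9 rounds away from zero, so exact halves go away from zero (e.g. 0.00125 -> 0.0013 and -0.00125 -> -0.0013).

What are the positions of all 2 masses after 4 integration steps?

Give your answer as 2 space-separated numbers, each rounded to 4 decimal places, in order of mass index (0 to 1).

Step 0: x=[4.0000 12.0000] v=[0.0000 -2.0000]
Step 1: x=[4.1200 11.6800] v=[1.2000 -3.2000]
Step 2: x=[4.3424 11.2576] v=[2.2240 -4.2240]
Step 3: x=[4.6414 10.7586] v=[2.9901 -4.9901]
Step 4: x=[4.9851 10.2149] v=[3.4370 -5.4370]

Answer: 4.9851 10.2149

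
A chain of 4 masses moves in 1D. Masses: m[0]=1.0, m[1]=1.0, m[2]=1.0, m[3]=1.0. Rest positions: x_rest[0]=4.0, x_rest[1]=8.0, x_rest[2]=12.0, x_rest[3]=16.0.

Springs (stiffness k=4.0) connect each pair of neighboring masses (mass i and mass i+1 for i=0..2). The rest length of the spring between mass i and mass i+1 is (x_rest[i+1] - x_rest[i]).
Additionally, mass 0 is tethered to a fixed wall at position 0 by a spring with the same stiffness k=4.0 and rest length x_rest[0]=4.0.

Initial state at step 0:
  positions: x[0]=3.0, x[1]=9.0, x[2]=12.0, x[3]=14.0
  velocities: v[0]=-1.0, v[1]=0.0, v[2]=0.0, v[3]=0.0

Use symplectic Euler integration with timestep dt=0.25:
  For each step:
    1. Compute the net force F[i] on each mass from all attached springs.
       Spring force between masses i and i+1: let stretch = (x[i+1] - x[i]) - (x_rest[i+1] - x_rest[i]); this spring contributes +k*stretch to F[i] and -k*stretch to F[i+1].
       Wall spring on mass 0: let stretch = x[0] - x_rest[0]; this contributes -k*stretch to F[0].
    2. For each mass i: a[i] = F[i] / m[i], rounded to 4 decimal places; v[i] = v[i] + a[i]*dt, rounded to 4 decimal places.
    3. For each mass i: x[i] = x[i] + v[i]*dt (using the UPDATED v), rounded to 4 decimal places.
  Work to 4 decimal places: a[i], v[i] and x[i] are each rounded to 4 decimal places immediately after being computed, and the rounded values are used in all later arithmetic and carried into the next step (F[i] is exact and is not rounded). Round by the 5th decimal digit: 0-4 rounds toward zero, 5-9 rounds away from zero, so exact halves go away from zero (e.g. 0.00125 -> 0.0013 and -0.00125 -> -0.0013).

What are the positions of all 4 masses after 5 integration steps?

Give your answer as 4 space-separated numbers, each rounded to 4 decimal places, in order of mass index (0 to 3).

Answer: 3.4951 6.8789 10.7940 16.6036

Derivation:
Step 0: x=[3.0000 9.0000 12.0000 14.0000] v=[-1.0000 0.0000 0.0000 0.0000]
Step 1: x=[3.5000 8.2500 11.7500 14.5000] v=[2.0000 -3.0000 -1.0000 2.0000]
Step 2: x=[4.3125 7.1875 11.3125 15.3125] v=[3.2500 -4.2500 -1.7500 3.2500]
Step 3: x=[4.7656 6.4375 10.8438 16.1250] v=[1.8125 -3.0000 -1.8750 3.2500]
Step 4: x=[4.4453 6.3711 10.5938 16.6172] v=[-1.2812 -0.2656 -1.0001 1.9688]
Step 5: x=[3.4951 6.8789 10.7940 16.6036] v=[-3.8007 2.0313 0.8006 -0.0546]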